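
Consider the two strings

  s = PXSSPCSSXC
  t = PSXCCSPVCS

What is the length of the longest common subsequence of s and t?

6

One common subsequence of length 6: P [1,1] → X [2,3] → S [4,6] → P [5,7] → C [6,9] → S [8,10], and the DP table's final entry dp[10][10] is also 6, so no common subsequence is longer.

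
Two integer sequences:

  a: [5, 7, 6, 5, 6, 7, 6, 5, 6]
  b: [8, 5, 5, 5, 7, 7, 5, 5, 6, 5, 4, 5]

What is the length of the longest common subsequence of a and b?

Let dp[i][j] be the LCS length of the first i values of a and the first j values of b. dp[i][j] = dp[i-1][j-1]+1 when the i-th and j-th values match, else max(dp[i-1][j], dp[i][j-1]).
    ·  8  5  5  5  7  7  5  5  6  5  4  5
 ·  0  0  0  0  0  0  0  0  0  0  0  0  0
 5  0  0  1  1  1  1  1  1  1  1  1  1  1
 7  0  0  1  1  1  2  2  2  2  2  2  2  2
 6  0  0  1  1  1  2  2  2  2  3  3  3  3
 5  0  0  1  2  2  2  2  3  3  3  4  4  4
 6  0  0  1  2  2  2  2  3  3  4  4  4  4
 7  0  0  1  2  2  3  3  3  3  4  4  4  4
 6  0  0  1  2  2  3  3  3  3  4  4  4  4
 5  0  0  1  2  3  3  3  4  4  4  5  5  5
 6  0  0  1  2  3  3  3  4  4  5  5  5  5
dp[9][12] = 5. One LCS (by backtracking along matches): 5, 7, 6, 5, 5.

5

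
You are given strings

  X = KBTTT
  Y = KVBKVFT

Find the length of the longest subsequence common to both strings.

Pick K (X #1, Y #1), B (X #2, Y #3), T (X #5, Y #7); all 3 characters appear in both, in order. Since dp[5][7] = 3, nothing longer is possible.

3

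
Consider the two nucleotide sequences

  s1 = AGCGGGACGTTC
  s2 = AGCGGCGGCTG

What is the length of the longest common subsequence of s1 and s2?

8

One common subsequence of length 8: A [1,1], G [2,2], C [3,3], G [4,5], G [5,7], G [6,8], C [8,9], G [9,11]. The LCS DP gives dp[12][11] = 8, so this is optimal.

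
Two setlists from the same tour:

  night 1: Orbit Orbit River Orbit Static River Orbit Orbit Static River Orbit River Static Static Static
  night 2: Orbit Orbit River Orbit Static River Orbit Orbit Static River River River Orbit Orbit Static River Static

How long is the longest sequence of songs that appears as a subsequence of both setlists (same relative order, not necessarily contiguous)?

13

Match Orbit (night 1 #1, night 2 #1) → Orbit (night 1 #2, night 2 #2) → River (night 1 #3, night 2 #3) → Orbit (night 1 #4, night 2 #4) → Static (night 1 #5, night 2 #5) → River (night 1 #6, night 2 #6) → Orbit (night 1 #7, night 2 #7) → Orbit (night 1 #8, night 2 #8) → Static (night 1 #9, night 2 #9) → River (night 1 #10, night 2 #12) → Orbit (night 1 #11, night 2 #14) → River (night 1 #12, night 2 #16) → Static (night 1 #15, night 2 #17) — 13 songs in the same relative order in both. Since dp[15][17] = 13, nothing longer is possible.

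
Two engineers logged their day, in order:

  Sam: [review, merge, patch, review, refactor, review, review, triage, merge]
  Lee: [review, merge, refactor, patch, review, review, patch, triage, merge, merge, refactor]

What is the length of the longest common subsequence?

7

Taking review [1,1], then merge [2,2], then patch [3,4], then review [4,5], then review [6,6], then triage [8,8], then merge [9,10] gives a common subsequence of length 7, and the DP table's final entry dp[9][11] is also 7, so no common subsequence is longer.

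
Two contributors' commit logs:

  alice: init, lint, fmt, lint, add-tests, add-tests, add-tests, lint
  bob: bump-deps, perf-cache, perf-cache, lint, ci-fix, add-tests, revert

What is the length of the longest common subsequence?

Pick lint [2,4] → add-tests [5,6]; all 2 commits appear in both, in order. dp[8][7] = 2 confirms this is the maximum.

2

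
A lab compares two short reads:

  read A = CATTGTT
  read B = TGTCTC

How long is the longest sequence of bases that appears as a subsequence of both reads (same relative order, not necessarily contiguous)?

Pick T at read A[4]=read B[1], G at read A[5]=read B[2], T at read A[6]=read B[3], T at read A[7]=read B[5]; all 4 bases appear in both, in order. Since dp[7][6] = 4, nothing longer is possible.

4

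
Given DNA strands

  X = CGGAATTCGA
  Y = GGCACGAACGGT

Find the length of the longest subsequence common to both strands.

6

Taking C at X[1]=Y[5], then G at X[3]=Y[6], then A at X[4]=Y[7], then A at X[5]=Y[8], then C at X[8]=Y[9], then G at X[9]=Y[11] gives a common subsequence of length 6, and the DP table's final entry dp[10][12] is also 6, so no common subsequence is longer.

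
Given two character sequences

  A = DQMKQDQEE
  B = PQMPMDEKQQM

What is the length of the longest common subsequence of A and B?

Let dp[i][j] be the LCS length of the first i characters of A and the first j characters of B. dp[i][j] = dp[i-1][j-1]+1 when the i-th and j-th characters match, else max(dp[i-1][j], dp[i][j-1]).
    ·  P  Q  M  P  M  D  E  K  Q  Q  M
 ·  0  0  0  0  0  0  0  0  0  0  0  0
 D  0  0  0  0  0  0  1  1  1  1  1  1
 Q  0  0  1  1  1  1  1  1  1  2  2  2
 M  0  0  1  2  2  2  2  2  2  2  2  3
 K  0  0  1  2  2  2  2  2  3  3  3  3
 Q  0  0  1  2  2  2  2  2  3  4  4  4
 D  0  0  1  2  2  2  3  3  3  4  4  4
 Q  0  0  1  2  2  2  3  3  3  4  5  5
 E  0  0  1  2  2  2  3  4  4  4  5  5
 E  0  0  1  2  2  2  3  4  4  4  5  5
dp[9][11] = 5. One LCS (by backtracking along matches): QMKQQ.

5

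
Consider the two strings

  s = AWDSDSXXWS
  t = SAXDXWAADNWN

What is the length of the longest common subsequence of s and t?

4

One common subsequence of length 4: A [1,2], W [2,6], D [3,9], W [9,11]. Since dp[10][12] = 4, nothing longer is possible.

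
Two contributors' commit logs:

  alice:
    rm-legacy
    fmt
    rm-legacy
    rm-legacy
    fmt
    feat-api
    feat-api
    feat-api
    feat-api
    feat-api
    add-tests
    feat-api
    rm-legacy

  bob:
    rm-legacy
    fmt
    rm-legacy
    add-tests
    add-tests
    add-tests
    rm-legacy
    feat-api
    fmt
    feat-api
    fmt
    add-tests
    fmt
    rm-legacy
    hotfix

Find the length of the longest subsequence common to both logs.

One common subsequence of length 8: rm-legacy at alice[1]=bob[1], fmt at alice[2]=bob[2], rm-legacy at alice[3]=bob[3], rm-legacy at alice[4]=bob[7], fmt at alice[5]=bob[9], feat-api at alice[6]=bob[10], add-tests at alice[11]=bob[12], rm-legacy at alice[13]=bob[14]. The LCS DP gives dp[13][15] = 8, so this is optimal.

8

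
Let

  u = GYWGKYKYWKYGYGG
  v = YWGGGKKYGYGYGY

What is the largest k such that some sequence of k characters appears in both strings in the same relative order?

10

Match Y (u #2, v #1); then W (u #3, v #2); then G (u #4, v #5); then K (u #5, v #6); then K (u #7, v #7); then Y (u #8, v #8); then Y (u #11, v #10); then G (u #12, v #11); then Y (u #13, v #12); then G (u #14, v #13) — 10 characters in the same relative order in both. Since dp[15][14] = 10, nothing longer is possible.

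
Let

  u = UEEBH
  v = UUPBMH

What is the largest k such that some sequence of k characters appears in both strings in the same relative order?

3

Pick U (u #1, v #2), B (u #4, v #4), H (u #5, v #6); all 3 characters appear in both, in order. Since dp[5][6] = 3, nothing longer is possible.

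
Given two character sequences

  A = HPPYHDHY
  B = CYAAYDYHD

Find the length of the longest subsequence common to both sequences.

3

Taking Y at A[4]=B[7], H at A[5]=B[8], D at A[6]=B[9] gives a common subsequence of length 3. The LCS DP gives dp[8][9] = 3, so this is optimal.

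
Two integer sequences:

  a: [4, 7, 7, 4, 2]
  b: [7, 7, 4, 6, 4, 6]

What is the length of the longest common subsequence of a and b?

3

Taking 7 at a[2]=b[1] → 7 at a[3]=b[2] → 4 at a[4]=b[5] gives a common subsequence of length 3. dp[5][6] = 3 confirms this is the maximum.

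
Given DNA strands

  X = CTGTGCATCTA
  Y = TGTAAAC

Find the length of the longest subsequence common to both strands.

One common subsequence of length 5: T at X[2]=Y[1], then G at X[3]=Y[2], then T at X[4]=Y[3], then A at X[7]=Y[6], then C at X[9]=Y[7], and the DP table's final entry dp[11][7] is also 5, so no common subsequence is longer.

5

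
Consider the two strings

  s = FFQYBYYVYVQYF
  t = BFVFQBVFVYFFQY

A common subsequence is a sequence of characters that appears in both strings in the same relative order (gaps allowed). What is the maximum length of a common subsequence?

8

Taking F at s[1]=t[2], then F at s[2]=t[4], then Q at s[3]=t[5], then B at s[5]=t[6], then V at s[8]=t[9], then Y at s[9]=t[10], then Q at s[11]=t[13], then Y at s[12]=t[14] gives a common subsequence of length 8. Since dp[13][14] = 8, nothing longer is possible.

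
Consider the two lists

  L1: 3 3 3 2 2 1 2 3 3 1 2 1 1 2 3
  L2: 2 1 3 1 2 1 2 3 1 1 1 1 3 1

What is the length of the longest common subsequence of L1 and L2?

9

One common subsequence of length 9: 3 (L1 #1, L2 #3), 2 (L1 #5, L2 #5), 1 (L1 #6, L2 #6), 2 (L1 #7, L2 #7), 3 (L1 #8, L2 #8), 1 (L1 #10, L2 #10), 1 (L1 #12, L2 #11), 1 (L1 #13, L2 #12), 3 (L1 #15, L2 #13), and the DP table's final entry dp[15][14] is also 9, so no common subsequence is longer.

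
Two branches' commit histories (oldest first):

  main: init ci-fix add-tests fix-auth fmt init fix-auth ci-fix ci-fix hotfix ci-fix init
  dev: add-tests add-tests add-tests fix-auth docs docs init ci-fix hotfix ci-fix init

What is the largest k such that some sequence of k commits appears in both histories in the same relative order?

7

Pick add-tests (main #3, dev #3), fix-auth (main #4, dev #4), init (main #6, dev #7), ci-fix (main #9, dev #8), hotfix (main #10, dev #9), ci-fix (main #11, dev #10), init (main #12, dev #11); all 7 commits appear in both, in order. The LCS DP gives dp[12][11] = 7, so this is optimal.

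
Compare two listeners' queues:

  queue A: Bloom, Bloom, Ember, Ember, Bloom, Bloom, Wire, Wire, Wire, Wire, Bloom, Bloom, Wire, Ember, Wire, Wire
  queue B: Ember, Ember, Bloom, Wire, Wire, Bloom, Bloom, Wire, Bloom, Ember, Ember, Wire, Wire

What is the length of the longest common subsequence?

Match Ember at queue A[3]=queue B[1], then Ember at queue A[4]=queue B[2], then Bloom at queue A[6]=queue B[3], then Wire at queue A[9]=queue B[4], then Wire at queue A[10]=queue B[5], then Bloom at queue A[11]=queue B[6], then Bloom at queue A[12]=queue B[7], then Wire at queue A[13]=queue B[8], then Ember at queue A[14]=queue B[11], then Wire at queue A[15]=queue B[12], then Wire at queue A[16]=queue B[13] — 11 songs in the same relative order in both. Since dp[16][13] = 11, nothing longer is possible.

11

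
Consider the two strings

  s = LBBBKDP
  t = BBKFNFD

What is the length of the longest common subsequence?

Pick B [3,1], then B [4,2], then K [5,3], then D [6,7]; all 4 characters appear in both, in order. Since dp[7][7] = 4, nothing longer is possible.

4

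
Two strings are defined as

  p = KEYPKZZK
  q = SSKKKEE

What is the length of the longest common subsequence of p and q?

3

Let dp[i][j] be the LCS length of the first i characters of p and the first j characters of q. dp[i][j] = dp[i-1][j-1]+1 when the i-th and j-th characters match, else max(dp[i-1][j], dp[i][j-1]).
    ·  S  S  K  K  K  E  E
 ·  0  0  0  0  0  0  0  0
 K  0  0  0  1  1  1  1  1
 E  0  0  0  1  1  1  2  2
 Y  0  0  0  1  1  1  2  2
 P  0  0  0  1  1  1  2  2
 K  0  0  0  1  2  2  2  2
 Z  0  0  0  1  2  2  2  2
 Z  0  0  0  1  2  2  2  2
 K  0  0  0  1  2  3  3  3
dp[8][7] = 3. One LCS (by backtracking along matches): KKK.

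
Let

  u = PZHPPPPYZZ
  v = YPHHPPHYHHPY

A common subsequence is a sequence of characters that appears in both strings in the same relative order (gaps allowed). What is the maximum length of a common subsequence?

Pick P (u #1, v #2) → H (u #3, v #4) → P (u #4, v #5) → P (u #5, v #6) → P (u #7, v #11) → Y (u #8, v #12); all 6 characters appear in both, in order. The LCS DP gives dp[10][12] = 6, so this is optimal.

6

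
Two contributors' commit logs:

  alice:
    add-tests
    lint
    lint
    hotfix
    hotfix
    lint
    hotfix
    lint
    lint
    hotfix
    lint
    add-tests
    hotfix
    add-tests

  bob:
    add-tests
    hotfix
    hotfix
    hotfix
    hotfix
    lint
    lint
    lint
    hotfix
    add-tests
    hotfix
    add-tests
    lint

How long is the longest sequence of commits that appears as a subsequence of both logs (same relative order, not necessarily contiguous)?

10

Pick add-tests at alice[1]=bob[1], hotfix at alice[4]=bob[4], hotfix at alice[5]=bob[5], lint at alice[6]=bob[6], lint at alice[8]=bob[7], lint at alice[9]=bob[8], hotfix at alice[10]=bob[9], add-tests at alice[12]=bob[10], hotfix at alice[13]=bob[11], add-tests at alice[14]=bob[12]; all 10 commits appear in both, in order. The LCS DP gives dp[14][13] = 10, so this is optimal.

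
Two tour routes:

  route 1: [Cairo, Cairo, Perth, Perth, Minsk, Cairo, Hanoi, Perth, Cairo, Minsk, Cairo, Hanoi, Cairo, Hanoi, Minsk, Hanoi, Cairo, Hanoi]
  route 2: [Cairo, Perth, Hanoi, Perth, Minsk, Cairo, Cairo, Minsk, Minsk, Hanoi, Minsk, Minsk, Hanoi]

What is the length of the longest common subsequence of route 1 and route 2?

One common subsequence of length 10: Cairo (route 1 #2, route 2 #1), Perth (route 1 #3, route 2 #2), Perth (route 1 #4, route 2 #4), Minsk (route 1 #5, route 2 #5), Cairo (route 1 #6, route 2 #6), Cairo (route 1 #9, route 2 #7), Minsk (route 1 #10, route 2 #9), Hanoi (route 1 #12, route 2 #10), Minsk (route 1 #15, route 2 #12), Hanoi (route 1 #18, route 2 #13), and the DP table's final entry dp[18][13] is also 10, so no common subsequence is longer.

10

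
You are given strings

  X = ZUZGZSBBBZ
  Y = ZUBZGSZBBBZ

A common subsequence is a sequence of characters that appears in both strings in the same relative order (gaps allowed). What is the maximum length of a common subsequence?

Taking Z at X[1]=Y[1], U at X[2]=Y[2], Z at X[3]=Y[4], G at X[4]=Y[5], Z at X[5]=Y[7], B at X[7]=Y[8], B at X[8]=Y[9], B at X[9]=Y[10], Z at X[10]=Y[11] gives a common subsequence of length 9. dp[10][11] = 9 confirms this is the maximum.

9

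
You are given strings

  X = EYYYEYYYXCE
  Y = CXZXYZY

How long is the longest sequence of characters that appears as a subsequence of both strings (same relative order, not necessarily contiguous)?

2

One common subsequence of length 2: Y at X[2]=Y[5]; then Y at X[8]=Y[7]. The LCS DP gives dp[11][7] = 2, so this is optimal.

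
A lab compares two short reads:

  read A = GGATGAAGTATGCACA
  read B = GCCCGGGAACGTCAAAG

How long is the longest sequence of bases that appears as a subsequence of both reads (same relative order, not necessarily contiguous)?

Pick G [1,5]; then G [2,6]; then G [5,7]; then A [6,8]; then A [7,9]; then G [8,11]; then T [9,12]; then A [10,14]; then A [14,15]; then A [16,16]; all 10 bases appear in both, in order. dp[16][17] = 10 confirms this is the maximum.

10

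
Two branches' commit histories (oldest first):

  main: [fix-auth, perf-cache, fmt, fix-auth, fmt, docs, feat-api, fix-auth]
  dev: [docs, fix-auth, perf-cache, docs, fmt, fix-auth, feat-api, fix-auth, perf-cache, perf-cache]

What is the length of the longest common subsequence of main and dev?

Pick fix-auth at main[1]=dev[2], then perf-cache at main[2]=dev[3], then fmt at main[3]=dev[5], then fix-auth at main[4]=dev[6], then feat-api at main[7]=dev[7], then fix-auth at main[8]=dev[8]; all 6 commits appear in both, in order. The LCS DP gives dp[8][10] = 6, so this is optimal.

6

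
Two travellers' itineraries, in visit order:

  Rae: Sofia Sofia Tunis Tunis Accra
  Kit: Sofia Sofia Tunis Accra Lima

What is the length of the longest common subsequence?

4

Match Sofia at Rae[1]=Kit[1], then Sofia at Rae[2]=Kit[2], then Tunis at Rae[4]=Kit[3], then Accra at Rae[5]=Kit[4] — 4 stops in the same relative order in both, and the DP table's final entry dp[5][5] is also 4, so no common subsequence is longer.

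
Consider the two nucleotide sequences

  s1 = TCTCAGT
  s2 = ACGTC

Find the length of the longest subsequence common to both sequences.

3

Let dp[i][j] be the LCS length of the first i bases of s1 and the first j bases of s2. dp[i][j] = dp[i-1][j-1]+1 when the i-th and j-th bases match, else max(dp[i-1][j], dp[i][j-1]).
    ·  A  C  G  T  C
 ·  0  0  0  0  0  0
 T  0  0  0  0  1  1
 C  0  0  1  1  1  2
 T  0  0  1  1  2  2
 C  0  0  1  1  2  3
 A  0  1  1  1  2  3
 G  0  1  1  2  2  3
 T  0  1  1  2  3  3
dp[7][5] = 3. One LCS (by backtracking along matches): CTC.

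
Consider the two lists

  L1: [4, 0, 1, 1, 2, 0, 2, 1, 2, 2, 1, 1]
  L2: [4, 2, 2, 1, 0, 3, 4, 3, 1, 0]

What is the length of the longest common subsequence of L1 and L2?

5

Match 4 at L1[1]=L2[1], 2 at L1[5]=L2[2], 2 at L1[7]=L2[3], 1 at L1[8]=L2[4], 1 at L1[11]=L2[9] — 5 values in the same relative order in both, and the DP table's final entry dp[12][10] is also 5, so no common subsequence is longer.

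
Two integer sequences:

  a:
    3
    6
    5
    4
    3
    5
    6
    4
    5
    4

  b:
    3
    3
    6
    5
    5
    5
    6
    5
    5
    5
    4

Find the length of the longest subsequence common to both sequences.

Match 3 at a[1]=b[2] → 6 at a[2]=b[3] → 5 at a[3]=b[5] → 5 at a[6]=b[6] → 6 at a[7]=b[7] → 5 at a[9]=b[10] → 4 at a[10]=b[11] — 7 values in the same relative order in both, and the DP table's final entry dp[10][11] is also 7, so no common subsequence is longer.

7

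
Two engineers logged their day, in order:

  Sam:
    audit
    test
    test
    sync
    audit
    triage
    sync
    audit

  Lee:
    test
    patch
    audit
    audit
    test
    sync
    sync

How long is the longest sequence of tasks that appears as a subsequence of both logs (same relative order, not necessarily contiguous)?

Taking audit at Sam[1]=Lee[4]; then test at Sam[3]=Lee[5]; then sync at Sam[4]=Lee[6]; then sync at Sam[7]=Lee[7] gives a common subsequence of length 4, and the DP table's final entry dp[8][7] is also 4, so no common subsequence is longer.

4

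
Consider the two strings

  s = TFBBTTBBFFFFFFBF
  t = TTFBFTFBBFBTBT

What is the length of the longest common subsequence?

8

Taking T [1,2] → F [2,3] → B [3,4] → T [5,6] → B [7,8] → B [8,9] → F [9,10] → B [15,13] gives a common subsequence of length 8. Since dp[16][14] = 8, nothing longer is possible.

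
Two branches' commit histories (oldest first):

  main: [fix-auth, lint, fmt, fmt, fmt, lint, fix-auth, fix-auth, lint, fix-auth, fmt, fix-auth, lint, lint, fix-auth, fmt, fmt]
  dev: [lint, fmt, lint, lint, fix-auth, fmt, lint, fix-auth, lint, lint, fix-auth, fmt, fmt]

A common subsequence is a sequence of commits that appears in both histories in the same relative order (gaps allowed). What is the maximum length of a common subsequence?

12

Pick lint [2,1], fmt [5,2], lint [6,3], lint [9,4], fix-auth [10,5], fmt [11,6], fix-auth [12,8], lint [13,9], lint [14,10], fix-auth [15,11], fmt [16,12], fmt [17,13]; all 12 commits appear in both, in order. dp[17][13] = 12 confirms this is the maximum.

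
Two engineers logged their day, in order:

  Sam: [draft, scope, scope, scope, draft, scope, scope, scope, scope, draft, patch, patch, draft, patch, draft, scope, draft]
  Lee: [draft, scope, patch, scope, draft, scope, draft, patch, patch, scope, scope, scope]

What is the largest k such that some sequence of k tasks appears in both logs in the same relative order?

Match draft (Sam #1, Lee #1); then scope (Sam #2, Lee #2); then scope (Sam #4, Lee #4); then draft (Sam #5, Lee #5); then scope (Sam #9, Lee #6); then draft (Sam #10, Lee #7); then patch (Sam #11, Lee #8); then patch (Sam #12, Lee #9); then scope (Sam #16, Lee #12) — 9 tasks in the same relative order in both. The LCS DP gives dp[17][12] = 9, so this is optimal.

9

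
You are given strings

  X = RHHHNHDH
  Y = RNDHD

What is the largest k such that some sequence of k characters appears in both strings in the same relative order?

Let dp[i][j] be the LCS length of the first i characters of X and the first j characters of Y. dp[i][j] = dp[i-1][j-1]+1 when the i-th and j-th characters match, else max(dp[i-1][j], dp[i][j-1]).
    ·  R  N  D  H  D
 ·  0  0  0  0  0  0
 R  0  1  1  1  1  1
 H  0  1  1  1  2  2
 H  0  1  1  1  2  2
 H  0  1  1  1  2  2
 N  0  1  2  2  2  2
 H  0  1  2  2  3  3
 D  0  1  2  3  3  4
 H  0  1  2  3  4  4
dp[8][5] = 4. One LCS (by backtracking along matches): RNHD.

4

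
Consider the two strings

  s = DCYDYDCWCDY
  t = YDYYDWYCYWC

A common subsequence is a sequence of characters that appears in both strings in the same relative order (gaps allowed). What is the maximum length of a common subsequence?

7

Let dp[i][j] be the LCS length of the first i characters of s and the first j characters of t. dp[i][j] = dp[i-1][j-1]+1 when the i-th and j-th characters match, else max(dp[i-1][j], dp[i][j-1]).
    ·  Y  D  Y  Y  D  W  Y  C  Y  W  C
 ·  0  0  0  0  0  0  0  0  0  0  0  0
 D  0  0  1  1  1  1  1  1  1  1  1  1
 C  0  0  1  1  1  1  1  1  2  2  2  2
 Y  0  1  1  2  2  2  2  2  2  3  3  3
 D  0  1  2  2  2  3  3  3  3  3  3  3
 Y  0  1  2  3  3  3  3  4  4  4  4  4
 D  0  1  2  3  3  4  4  4  4  4  4  4
 C  0  1  2  3  3  4  4  4  5  5  5  5
 W  0  1  2  3  3  4  5  5  5  5  6  6
 C  0  1  2  3  3  4  5  5  6  6  6  7
 D  0  1  2  3  3  4  5  5  6  6  6  7
 Y  0  1  2  3  4  4  5  6  6  7  7  7
dp[11][11] = 7. One LCS (by backtracking along matches): DYDYCWC.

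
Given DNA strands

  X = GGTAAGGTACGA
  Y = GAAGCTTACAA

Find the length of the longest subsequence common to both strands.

Let dp[i][j] be the LCS length of the first i bases of X and the first j bases of Y. dp[i][j] = dp[i-1][j-1]+1 when the i-th and j-th bases match, else max(dp[i-1][j], dp[i][j-1]).
    ·  G  A  A  G  C  T  T  A  C  A  A
 ·  0  0  0  0  0  0  0  0  0  0  0  0
 G  0  1  1  1  1  1  1  1  1  1  1  1
 G  0  1  1  1  2  2  2  2  2  2  2  2
 T  0  1  1  1  2  2  3  3  3  3  3  3
 A  0  1  2  2  2  2  3  3  4  4  4  4
 A  0  1  2  3  3  3  3  3  4  4  5  5
 G  0  1  2  3  4  4  4  4  4  4  5  5
 G  0  1  2  3  4  4  4  4  4  4  5  5
 T  0  1  2  3  4  4  5  5  5  5  5  5
 A  0  1  2  3  4  4  5  5  6  6  6  6
 C  0  1  2  3  4  5  5  5  6  7  7  7
 G  0  1  2  3  4  5  5  5  6  7  7  7
 A  0  1  2  3  4  5  5  5  6  7  8  8
dp[12][11] = 8. One LCS (by backtracking along matches): GAAGTACA.

8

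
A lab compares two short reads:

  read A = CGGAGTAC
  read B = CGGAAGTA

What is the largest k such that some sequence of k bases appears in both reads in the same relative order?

7

Taking C at read A[1]=read B[1]; then G at read A[2]=read B[2]; then G at read A[3]=read B[3]; then A at read A[4]=read B[5]; then G at read A[5]=read B[6]; then T at read A[6]=read B[7]; then A at read A[7]=read B[8] gives a common subsequence of length 7, and the DP table's final entry dp[8][8] is also 7, so no common subsequence is longer.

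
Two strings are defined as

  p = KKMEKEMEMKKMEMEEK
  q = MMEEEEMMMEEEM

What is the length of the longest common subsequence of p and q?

Match M [3,2], then E [4,5], then E [6,6], then M [7,7], then M [9,8], then M [12,9], then E [13,10], then E [15,11], then E [16,12] — 9 characters in the same relative order in both. Since dp[17][13] = 9, nothing longer is possible.

9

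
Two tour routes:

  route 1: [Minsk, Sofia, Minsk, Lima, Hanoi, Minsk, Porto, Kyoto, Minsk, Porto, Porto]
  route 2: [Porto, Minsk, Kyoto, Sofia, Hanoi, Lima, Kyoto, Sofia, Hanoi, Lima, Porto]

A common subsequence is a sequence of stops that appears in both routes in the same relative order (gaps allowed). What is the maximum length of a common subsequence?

One common subsequence of length 5: Minsk [1,2] → Sofia [2,4] → Lima [4,6] → Hanoi [5,9] → Porto [11,11], and the DP table's final entry dp[11][11] is also 5, so no common subsequence is longer.

5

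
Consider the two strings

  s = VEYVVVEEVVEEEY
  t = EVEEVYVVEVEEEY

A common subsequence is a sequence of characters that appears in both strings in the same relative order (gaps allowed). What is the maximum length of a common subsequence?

11

Taking V (s #1, t #2); then E (s #2, t #4); then Y (s #3, t #6); then V (s #5, t #7); then V (s #6, t #8); then E (s #8, t #9); then V (s #10, t #10); then E (s #11, t #11); then E (s #12, t #12); then E (s #13, t #13); then Y (s #14, t #14) gives a common subsequence of length 11. The LCS DP gives dp[14][14] = 11, so this is optimal.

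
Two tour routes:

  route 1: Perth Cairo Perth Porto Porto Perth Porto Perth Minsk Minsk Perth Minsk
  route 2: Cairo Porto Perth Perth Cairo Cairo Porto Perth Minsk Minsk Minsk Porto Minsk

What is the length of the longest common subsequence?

8

Taking Cairo [2,1]; then Perth [3,3]; then Perth [6,4]; then Porto [7,7]; then Perth [8,8]; then Minsk [9,10]; then Minsk [10,11]; then Minsk [12,13] gives a common subsequence of length 8. The LCS DP gives dp[12][13] = 8, so this is optimal.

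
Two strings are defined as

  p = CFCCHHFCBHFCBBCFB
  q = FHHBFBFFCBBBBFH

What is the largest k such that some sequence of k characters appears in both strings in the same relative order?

Pick F [2,1], H [5,2], H [6,3], F [7,5], B [9,6], F [11,8], C [12,9], B [13,12], B [14,13], F [16,14]; all 10 characters appear in both, in order, and the DP table's final entry dp[17][15] is also 10, so no common subsequence is longer.

10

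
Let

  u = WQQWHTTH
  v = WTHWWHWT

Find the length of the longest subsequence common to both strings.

Let dp[i][j] be the LCS length of the first i characters of u and the first j characters of v. dp[i][j] = dp[i-1][j-1]+1 when the i-th and j-th characters match, else max(dp[i-1][j], dp[i][j-1]).
    ·  W  T  H  W  W  H  W  T
 ·  0  0  0  0  0  0  0  0  0
 W  0  1  1  1  1  1  1  1  1
 Q  0  1  1  1  1  1  1  1  1
 Q  0  1  1  1  1  1  1  1  1
 W  0  1  1  1  2  2  2  2  2
 H  0  1  1  2  2  2  3  3  3
 T  0  1  2  2  2  2  3  3  4
 T  0  1  2  2  2  2  3  3  4
 H  0  1  2  3  3  3  3  3  4
dp[8][8] = 4. One LCS (by backtracking along matches): WWHT.

4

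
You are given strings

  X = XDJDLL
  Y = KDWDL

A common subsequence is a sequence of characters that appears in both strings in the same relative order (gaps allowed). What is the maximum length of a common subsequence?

3

One common subsequence of length 3: D at X[2]=Y[2] → D at X[4]=Y[4] → L at X[6]=Y[5], and the DP table's final entry dp[6][5] is also 3, so no common subsequence is longer.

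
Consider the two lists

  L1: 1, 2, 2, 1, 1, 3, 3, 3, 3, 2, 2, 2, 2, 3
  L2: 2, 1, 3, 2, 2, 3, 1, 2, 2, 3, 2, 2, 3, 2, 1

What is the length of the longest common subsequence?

One common subsequence of length 9: 1 (L1 #1, L2 #2), then 2 (L1 #2, L2 #4), then 2 (L1 #3, L2 #5), then 1 (L1 #5, L2 #7), then 2 (L1 #10, L2 #8), then 2 (L1 #11, L2 #9), then 2 (L1 #12, L2 #11), then 2 (L1 #13, L2 #12), then 3 (L1 #14, L2 #13), and the DP table's final entry dp[14][15] is also 9, so no common subsequence is longer.

9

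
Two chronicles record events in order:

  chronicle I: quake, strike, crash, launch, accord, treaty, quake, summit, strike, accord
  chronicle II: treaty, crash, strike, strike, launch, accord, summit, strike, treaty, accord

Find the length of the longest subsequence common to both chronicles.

6

Match strike [2,4]; then launch [4,5]; then accord [5,6]; then summit [8,7]; then strike [9,8]; then accord [10,10] — 6 events in the same relative order in both. dp[10][10] = 6 confirms this is the maximum.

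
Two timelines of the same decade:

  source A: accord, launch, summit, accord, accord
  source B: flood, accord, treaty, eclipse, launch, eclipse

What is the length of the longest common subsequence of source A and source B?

2

One common subsequence of length 2: accord (source A #1, source B #2) → launch (source A #2, source B #5). dp[5][6] = 2 confirms this is the maximum.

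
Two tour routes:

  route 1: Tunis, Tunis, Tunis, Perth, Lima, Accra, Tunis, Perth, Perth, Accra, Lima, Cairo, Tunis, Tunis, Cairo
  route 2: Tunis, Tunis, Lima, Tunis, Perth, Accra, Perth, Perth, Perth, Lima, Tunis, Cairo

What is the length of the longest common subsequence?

Pick Tunis [1,1]; then Tunis [2,2]; then Tunis [3,4]; then Perth [4,5]; then Accra [6,6]; then Perth [8,8]; then Perth [9,9]; then Lima [11,10]; then Tunis [14,11]; then Cairo [15,12]; all 10 stops appear in both, in order, and the DP table's final entry dp[15][12] is also 10, so no common subsequence is longer.

10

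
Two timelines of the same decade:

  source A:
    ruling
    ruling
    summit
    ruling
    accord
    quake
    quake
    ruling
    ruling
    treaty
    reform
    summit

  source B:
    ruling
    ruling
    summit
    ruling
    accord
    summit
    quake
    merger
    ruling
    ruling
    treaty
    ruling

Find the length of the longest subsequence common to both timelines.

Match ruling at source A[1]=source B[1]; then ruling at source A[2]=source B[2]; then summit at source A[3]=source B[3]; then ruling at source A[4]=source B[4]; then accord at source A[5]=source B[5]; then quake at source A[6]=source B[7]; then ruling at source A[8]=source B[9]; then ruling at source A[9]=source B[10]; then treaty at source A[10]=source B[11] — 9 events in the same relative order in both. dp[12][12] = 9 confirms this is the maximum.

9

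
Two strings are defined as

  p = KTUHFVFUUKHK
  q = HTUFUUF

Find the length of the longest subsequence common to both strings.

Match T [2,2] → U [3,3] → F [7,4] → U [8,5] → U [9,6] — 5 characters in the same relative order in both. Since dp[12][7] = 5, nothing longer is possible.

5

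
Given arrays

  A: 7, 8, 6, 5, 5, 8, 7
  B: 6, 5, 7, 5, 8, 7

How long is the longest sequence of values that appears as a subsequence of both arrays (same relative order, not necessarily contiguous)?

5

One common subsequence of length 5: 6 at A[3]=B[1], then 5 at A[4]=B[2], then 5 at A[5]=B[4], then 8 at A[6]=B[5], then 7 at A[7]=B[6]. Since dp[7][6] = 5, nothing longer is possible.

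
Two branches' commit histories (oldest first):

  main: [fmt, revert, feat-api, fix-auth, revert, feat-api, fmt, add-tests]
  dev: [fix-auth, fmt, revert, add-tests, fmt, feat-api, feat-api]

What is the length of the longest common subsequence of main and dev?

Taking fmt [1,2], revert [2,3], feat-api [3,6], feat-api [6,7] gives a common subsequence of length 4. Since dp[8][7] = 4, nothing longer is possible.

4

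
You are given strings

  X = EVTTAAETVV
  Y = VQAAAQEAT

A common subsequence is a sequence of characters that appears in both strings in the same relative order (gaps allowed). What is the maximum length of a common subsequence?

Taking V [2,1]; then A [5,4]; then A [6,5]; then E [7,7]; then T [8,9] gives a common subsequence of length 5. dp[10][9] = 5 confirms this is the maximum.

5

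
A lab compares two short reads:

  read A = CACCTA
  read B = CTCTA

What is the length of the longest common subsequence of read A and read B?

4

Let dp[i][j] be the LCS length of the first i bases of read A and the first j bases of read B. dp[i][j] = dp[i-1][j-1]+1 when the i-th and j-th bases match, else max(dp[i-1][j], dp[i][j-1]).
    ·  C  T  C  T  A
 ·  0  0  0  0  0  0
 C  0  1  1  1  1  1
 A  0  1  1  1  1  2
 C  0  1  1  2  2  2
 C  0  1  1  2  2  2
 T  0  1  2  2  3  3
 A  0  1  2  2  3  4
dp[6][5] = 4. One LCS (by backtracking along matches): CCTA.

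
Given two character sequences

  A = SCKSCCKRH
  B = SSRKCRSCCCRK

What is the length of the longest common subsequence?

6

Match S [1,2]; then C [2,5]; then S [4,7]; then C [5,9]; then C [6,10]; then K [7,12] — 6 characters in the same relative order in both. Since dp[9][12] = 6, nothing longer is possible.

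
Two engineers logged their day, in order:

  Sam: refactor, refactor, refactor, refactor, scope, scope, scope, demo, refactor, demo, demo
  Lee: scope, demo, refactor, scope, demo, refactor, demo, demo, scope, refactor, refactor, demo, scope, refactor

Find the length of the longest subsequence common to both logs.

6

Match refactor (Sam #1, Lee #3), refactor (Sam #2, Lee #6), refactor (Sam #3, Lee #10), refactor (Sam #4, Lee #11), scope (Sam #7, Lee #13), refactor (Sam #9, Lee #14) — 6 tasks in the same relative order in both. The LCS DP gives dp[11][14] = 6, so this is optimal.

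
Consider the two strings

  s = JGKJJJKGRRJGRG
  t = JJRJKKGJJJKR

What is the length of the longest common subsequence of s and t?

7

Taking J at s[1]=t[4], G at s[2]=t[7], J at s[4]=t[8], J at s[5]=t[9], J at s[6]=t[10], K at s[7]=t[11], R at s[13]=t[12] gives a common subsequence of length 7. Since dp[14][12] = 7, nothing longer is possible.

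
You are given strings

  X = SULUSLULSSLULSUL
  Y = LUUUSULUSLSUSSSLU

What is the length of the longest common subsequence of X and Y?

One common subsequence of length 11: S [1,5] → U [2,6] → L [3,7] → U [4,8] → S [5,9] → L [6,10] → U [7,12] → S [9,14] → S [10,15] → L [13,16] → U [15,17]. The LCS DP gives dp[16][17] = 11, so this is optimal.

11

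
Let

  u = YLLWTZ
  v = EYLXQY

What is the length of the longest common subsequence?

Match Y (u #1, v #2); then L (u #2, v #3) — 2 characters in the same relative order in both. The LCS DP gives dp[6][6] = 2, so this is optimal.

2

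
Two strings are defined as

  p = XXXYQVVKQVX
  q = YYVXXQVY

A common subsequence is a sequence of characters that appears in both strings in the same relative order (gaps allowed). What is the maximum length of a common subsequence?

One common subsequence of length 4: X at p[2]=q[4]; then X at p[3]=q[5]; then Q at p[5]=q[6]; then V at p[6]=q[7]. Since dp[11][8] = 4, nothing longer is possible.

4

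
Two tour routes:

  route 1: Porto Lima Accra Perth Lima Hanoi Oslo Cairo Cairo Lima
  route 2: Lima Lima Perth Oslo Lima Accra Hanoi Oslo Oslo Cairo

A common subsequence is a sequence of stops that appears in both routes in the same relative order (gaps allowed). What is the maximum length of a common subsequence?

6

One common subsequence of length 6: Lima (route 1 #2, route 2 #2) → Perth (route 1 #4, route 2 #3) → Lima (route 1 #5, route 2 #5) → Hanoi (route 1 #6, route 2 #7) → Oslo (route 1 #7, route 2 #9) → Cairo (route 1 #9, route 2 #10). dp[10][10] = 6 confirms this is the maximum.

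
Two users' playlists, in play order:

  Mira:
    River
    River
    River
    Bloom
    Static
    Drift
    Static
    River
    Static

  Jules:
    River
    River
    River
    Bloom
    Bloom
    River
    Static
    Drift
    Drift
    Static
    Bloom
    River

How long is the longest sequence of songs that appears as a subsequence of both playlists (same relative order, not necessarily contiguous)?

8

Match River at Mira[1]=Jules[1], then River at Mira[2]=Jules[2], then River at Mira[3]=Jules[3], then Bloom at Mira[4]=Jules[5], then Static at Mira[5]=Jules[7], then Drift at Mira[6]=Jules[9], then Static at Mira[7]=Jules[10], then River at Mira[8]=Jules[12] — 8 songs in the same relative order in both. The LCS DP gives dp[9][12] = 8, so this is optimal.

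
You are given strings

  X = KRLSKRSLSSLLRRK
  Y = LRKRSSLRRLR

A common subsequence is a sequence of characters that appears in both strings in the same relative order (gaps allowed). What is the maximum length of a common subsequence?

Taking R (X #2, Y #2); then K (X #5, Y #3); then R (X #6, Y #4); then S (X #9, Y #5); then S (X #10, Y #6); then L (X #11, Y #7); then L (X #12, Y #10); then R (X #14, Y #11) gives a common subsequence of length 8. dp[15][11] = 8 confirms this is the maximum.

8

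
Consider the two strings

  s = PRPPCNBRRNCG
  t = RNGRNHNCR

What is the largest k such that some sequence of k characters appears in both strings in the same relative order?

Pick R [2,1], then N [6,2], then R [8,4], then N [10,7], then C [11,8]; all 5 characters appear in both, in order. Since dp[12][9] = 5, nothing longer is possible.

5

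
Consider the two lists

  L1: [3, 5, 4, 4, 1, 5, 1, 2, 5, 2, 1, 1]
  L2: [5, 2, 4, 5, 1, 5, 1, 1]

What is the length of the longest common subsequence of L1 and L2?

One common subsequence of length 7: 5 at L1[2]=L2[1], 4 at L1[4]=L2[3], 5 at L1[6]=L2[4], 1 at L1[7]=L2[5], 5 at L1[9]=L2[6], 1 at L1[11]=L2[7], 1 at L1[12]=L2[8]. dp[12][8] = 7 confirms this is the maximum.

7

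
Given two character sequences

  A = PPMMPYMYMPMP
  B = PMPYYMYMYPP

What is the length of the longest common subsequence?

9

Let dp[i][j] be the LCS length of the first i characters of A and the first j characters of B. dp[i][j] = dp[i-1][j-1]+1 when the i-th and j-th characters match, else max(dp[i-1][j], dp[i][j-1]).
    ·  P  M  P  Y  Y  M  Y  M  Y  P  P
 ·  0  0  0  0  0  0  0  0  0  0  0  0
 P  0  1  1  1  1  1  1  1  1  1  1  1
 P  0  1  1  2  2  2  2  2  2  2  2  2
 M  0  1  2  2  2  2  3  3  3  3  3  3
 M  0  1  2  2  2  2  3  3  4  4  4  4
 P  0  1  2  3  3  3  3  3  4  4  5  5
 Y  0  1  2  3  4  4  4  4  4  5  5  5
 M  0  1  2  3  4  4  5  5  5  5  5  5
 Y  0  1  2  3  4  5  5  6  6  6  6  6
 M  0  1  2  3  4  5  6  6  7  7  7  7
 P  0  1  2  3  4  5  6  6  7  7  8  8
 M  0  1  2  3  4  5  6  6  7  7  8  8
 P  0  1  2  3  4  5  6  6  7  7  8  9
dp[12][11] = 9. One LCS (by backtracking along matches): PMPYMYMPP.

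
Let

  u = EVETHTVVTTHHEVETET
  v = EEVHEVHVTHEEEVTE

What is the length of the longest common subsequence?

11

One common subsequence of length 11: E at u[1]=v[2], then V at u[2]=v[3], then E at u[3]=v[5], then H at u[5]=v[7], then V at u[8]=v[8], then T at u[10]=v[9], then H at u[11]=v[10], then E at u[13]=v[13], then V at u[14]=v[14], then T at u[16]=v[15], then E at u[17]=v[16]. dp[18][16] = 11 confirms this is the maximum.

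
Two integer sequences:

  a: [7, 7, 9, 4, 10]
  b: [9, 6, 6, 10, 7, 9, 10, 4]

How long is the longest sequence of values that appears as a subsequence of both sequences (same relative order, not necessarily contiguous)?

3

Match 7 [2,5], then 9 [3,6], then 4 [4,8] — 3 values in the same relative order in both. Since dp[5][8] = 3, nothing longer is possible.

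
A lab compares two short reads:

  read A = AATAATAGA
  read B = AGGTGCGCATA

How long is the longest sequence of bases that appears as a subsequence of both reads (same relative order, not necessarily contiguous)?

Match A at read A[1]=read B[1]; then T at read A[3]=read B[4]; then A at read A[5]=read B[9]; then T at read A[6]=read B[10]; then A at read A[9]=read B[11] — 5 bases in the same relative order in both, and the DP table's final entry dp[9][11] is also 5, so no common subsequence is longer.

5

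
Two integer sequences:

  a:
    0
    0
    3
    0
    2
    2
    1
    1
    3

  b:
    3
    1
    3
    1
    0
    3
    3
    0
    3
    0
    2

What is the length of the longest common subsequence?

5

Let dp[i][j] be the LCS length of the first i values of a and the first j values of b. dp[i][j] = dp[i-1][j-1]+1 when the i-th and j-th values match, else max(dp[i-1][j], dp[i][j-1]).
    ·  3  1  3  1  0  3  3  0  3  0  2
 ·  0  0  0  0  0  0  0  0  0  0  0  0
 0  0  0  0  0  0  1  1  1  1  1  1  1
 0  0  0  0  0  0  1  1  1  2  2  2  2
 3  0  1  1  1  1  1  2  2  2  3  3  3
 0  0  1  1  1  1  2  2  2  3  3  4  4
 2  0  1  1  1  1  2  2  2  3  3  4  5
 2  0  1  1  1  1  2  2  2  3  3  4  5
 1  0  1  2  2  2  2  2  2  3  3  4  5
 1  0  1  2  2  3  3  3  3  3  3  4  5
 3  0  1  2  3  3  3  4  4  4  4  4  5
dp[9][11] = 5. One LCS (by backtracking along matches): 0, 0, 3, 0, 2.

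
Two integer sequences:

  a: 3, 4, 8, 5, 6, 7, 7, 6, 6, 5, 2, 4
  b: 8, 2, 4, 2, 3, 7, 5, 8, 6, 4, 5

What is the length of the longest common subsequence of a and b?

4

Pick 3 at a[1]=b[5], 8 at a[3]=b[8], 6 at a[5]=b[9], 5 at a[10]=b[11]; all 4 values appear in both, in order, and the DP table's final entry dp[12][11] is also 4, so no common subsequence is longer.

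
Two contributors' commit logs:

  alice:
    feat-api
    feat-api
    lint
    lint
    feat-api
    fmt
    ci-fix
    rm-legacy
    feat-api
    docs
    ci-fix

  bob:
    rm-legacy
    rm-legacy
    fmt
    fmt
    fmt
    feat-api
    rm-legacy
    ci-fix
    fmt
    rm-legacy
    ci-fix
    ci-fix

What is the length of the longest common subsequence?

Pick feat-api (alice #1, bob #6) → fmt (alice #6, bob #9) → ci-fix (alice #7, bob #11) → ci-fix (alice #11, bob #12); all 4 commits appear in both, in order, and the DP table's final entry dp[11][12] is also 4, so no common subsequence is longer.

4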